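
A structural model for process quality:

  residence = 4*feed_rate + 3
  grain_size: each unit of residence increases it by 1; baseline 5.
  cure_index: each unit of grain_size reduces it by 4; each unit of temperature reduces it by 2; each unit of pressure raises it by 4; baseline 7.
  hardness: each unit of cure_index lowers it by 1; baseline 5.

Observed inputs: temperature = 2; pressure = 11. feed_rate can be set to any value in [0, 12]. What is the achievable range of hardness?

Substituting into the grain_size equation gives grain_size = 4*feed_rate + 8.
Substituting into the cure_index equation gives cure_index = -16*feed_rate + 15.
Substituting into the hardness equation gives hardness = 16*feed_rate - 10.
Linear in feed_rate, so extremes are at the endpoints: feed_rate = 0 gives hardness = -10; feed_rate = 12 gives hardness = 182.

-10 to 182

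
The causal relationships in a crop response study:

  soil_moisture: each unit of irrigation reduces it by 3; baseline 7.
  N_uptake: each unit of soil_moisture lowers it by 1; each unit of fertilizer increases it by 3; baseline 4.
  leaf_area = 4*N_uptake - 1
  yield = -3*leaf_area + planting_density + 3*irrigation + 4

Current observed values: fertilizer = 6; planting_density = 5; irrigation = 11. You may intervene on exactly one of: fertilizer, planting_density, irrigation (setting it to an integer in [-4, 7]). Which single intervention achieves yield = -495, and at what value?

Intervening on fertilizer: with other inputs at their observed values, yield = -36*fertilizer - 315. Solving for -495 gives fertilizer = 5, within [-4, 7].
Intervening on planting_density: yield = planting_density - 536. Reaching -495 requires planting_density = 41, outside [-4, 7].
Intervening on irrigation: yield = -33*irrigation - 168. Reaching -495 requires irrigation = 109/11, not an integer.

set fertilizer = 5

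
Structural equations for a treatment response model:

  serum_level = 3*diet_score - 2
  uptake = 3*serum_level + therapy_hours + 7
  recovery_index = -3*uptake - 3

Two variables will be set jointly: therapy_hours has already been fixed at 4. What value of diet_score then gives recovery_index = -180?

diet_score = 6

With therapy_hours held at 4:
Substituting into the uptake equation gives uptake = 9*diet_score + 5.
Substituting into the recovery_index equation gives recovery_index = -27*diet_score - 18.
Solve -27*diet_score - 18 = -180: diet_score = (-180 + 18) / -27 = 6.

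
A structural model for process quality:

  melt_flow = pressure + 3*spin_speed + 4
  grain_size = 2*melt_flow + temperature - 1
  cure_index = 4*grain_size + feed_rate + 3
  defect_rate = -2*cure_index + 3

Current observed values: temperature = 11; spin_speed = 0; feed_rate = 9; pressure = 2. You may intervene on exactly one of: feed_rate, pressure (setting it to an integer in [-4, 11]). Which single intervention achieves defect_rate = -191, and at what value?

Intervening on feed_rate: with other inputs at their observed values, defect_rate = -2*feed_rate - 179. Solving for -191 gives feed_rate = 6, within [-4, 11].
Intervening on pressure: defect_rate = -16*pressure - 165. Reaching -191 requires pressure = 13/8, not an integer.

set feed_rate = 6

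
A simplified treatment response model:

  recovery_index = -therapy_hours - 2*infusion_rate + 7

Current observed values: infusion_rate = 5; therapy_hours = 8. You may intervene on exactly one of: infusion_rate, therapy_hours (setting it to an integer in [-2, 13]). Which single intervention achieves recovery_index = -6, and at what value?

set therapy_hours = 3

Intervening on infusion_rate: recovery_index = -2*infusion_rate - 1. Reaching -6 requires infusion_rate = 5/2, not an integer.
Intervening on therapy_hours: with other inputs at their observed values, recovery_index = -therapy_hours - 3. Solving for -6 gives therapy_hours = 3, within [-2, 13].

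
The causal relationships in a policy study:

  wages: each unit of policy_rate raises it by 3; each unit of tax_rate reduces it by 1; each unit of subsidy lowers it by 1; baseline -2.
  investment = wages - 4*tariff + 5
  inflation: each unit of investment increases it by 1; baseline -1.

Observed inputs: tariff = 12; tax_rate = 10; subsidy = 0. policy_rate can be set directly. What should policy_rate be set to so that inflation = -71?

policy_rate = -5

Substituting into the wages equation gives wages = 3*policy_rate - 12.
This gives investment = 3*policy_rate - 55.
inflation becomes 3*policy_rate - 56.
Solve 3*policy_rate - 56 = -71: policy_rate = (-71 + 56) / 3 = -5.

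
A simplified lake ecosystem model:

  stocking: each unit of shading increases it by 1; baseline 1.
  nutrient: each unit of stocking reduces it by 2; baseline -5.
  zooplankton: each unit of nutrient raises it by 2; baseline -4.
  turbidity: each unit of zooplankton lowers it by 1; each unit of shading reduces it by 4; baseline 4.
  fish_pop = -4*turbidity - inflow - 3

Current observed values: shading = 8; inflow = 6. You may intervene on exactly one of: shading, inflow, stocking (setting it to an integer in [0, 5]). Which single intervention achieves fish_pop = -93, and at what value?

set inflow = 2

Intervening on shading: the paths from shading to fish_pop cancel (net effect zero), leaving fish_pop = -97; -93 is unreachable this way.
Intervening on inflow: with other inputs at their observed values, fish_pop = -inflow - 91. Solving for -93 gives inflow = 2, within [0, 5].
Intervening on stocking: fish_pop = -16*stocking + 47. Reaching -93 requires stocking = 35/4, not an integer.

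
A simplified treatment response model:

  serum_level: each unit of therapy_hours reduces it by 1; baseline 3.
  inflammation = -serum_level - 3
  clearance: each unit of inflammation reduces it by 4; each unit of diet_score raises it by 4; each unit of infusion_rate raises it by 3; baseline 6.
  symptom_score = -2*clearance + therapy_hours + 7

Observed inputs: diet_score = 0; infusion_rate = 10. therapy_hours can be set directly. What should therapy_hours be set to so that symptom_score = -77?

therapy_hours = 4

Substituting into the inflammation equation gives inflammation = therapy_hours - 6.
Substituting into the clearance equation gives clearance = -4*therapy_hours + 60.
So symptom_score = 9*therapy_hours - 113.
Solve 9*therapy_hours - 113 = -77: therapy_hours = (-77 + 113) / 9 = 4.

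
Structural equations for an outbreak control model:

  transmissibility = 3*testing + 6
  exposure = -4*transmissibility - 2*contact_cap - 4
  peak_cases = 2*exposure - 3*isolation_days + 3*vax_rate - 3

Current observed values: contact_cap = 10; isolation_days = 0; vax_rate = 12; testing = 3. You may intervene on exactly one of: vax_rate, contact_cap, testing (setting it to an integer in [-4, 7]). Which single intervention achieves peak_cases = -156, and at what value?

Intervening on vax_rate: with other inputs at their observed values, peak_cases = 3*vax_rate - 171. Solving for -156 gives vax_rate = 5, within [-4, 7].
Intervening on contact_cap: peak_cases = -4*contact_cap - 95. Reaching -156 requires contact_cap = 61/4, not an integer.
Intervening on testing: peak_cases = -24*testing - 63. Reaching -156 requires testing = 31/8, not an integer.

set vax_rate = 5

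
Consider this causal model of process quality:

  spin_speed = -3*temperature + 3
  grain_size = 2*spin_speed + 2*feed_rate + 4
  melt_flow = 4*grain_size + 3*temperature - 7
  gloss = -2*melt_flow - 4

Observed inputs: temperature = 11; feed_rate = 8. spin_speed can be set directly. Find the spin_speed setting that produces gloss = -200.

spin_speed = -1

Intervening on spin_speed fixes its value directly, overriding its dependence on temperature.
Substituting into the grain_size equation gives grain_size = 2*spin_speed + 20.
Substituting into the melt_flow equation gives melt_flow = 8*spin_speed + 106.
So gloss = -16*spin_speed - 216.
Solve -16*spin_speed - 216 = -200: spin_speed = (-200 + 216) / -16 = -1.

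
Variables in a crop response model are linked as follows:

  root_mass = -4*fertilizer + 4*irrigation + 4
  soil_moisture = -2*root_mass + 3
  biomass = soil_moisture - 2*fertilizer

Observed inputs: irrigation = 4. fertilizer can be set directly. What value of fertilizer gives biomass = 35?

Substituting into the root_mass equation gives root_mass = -4*fertilizer + 20.
Substituting into the soil_moisture equation gives soil_moisture = 8*fertilizer - 37.
This gives biomass = 6*fertilizer - 37.
Solve 6*fertilizer - 37 = 35: fertilizer = (35 + 37) / 6 = 12.

fertilizer = 12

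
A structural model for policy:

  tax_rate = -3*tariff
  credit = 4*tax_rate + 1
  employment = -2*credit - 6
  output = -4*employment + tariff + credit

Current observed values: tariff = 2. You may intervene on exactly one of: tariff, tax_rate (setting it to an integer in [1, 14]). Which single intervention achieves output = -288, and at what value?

Intervening on tariff: with other inputs at their observed values, output = -107*tariff + 33. Solving for -288 gives tariff = 3, within [1, 14].
Intervening on tax_rate: output = 36*tax_rate + 35. Reaching -288 requires tax_rate = -323/36, not an integer.

set tariff = 3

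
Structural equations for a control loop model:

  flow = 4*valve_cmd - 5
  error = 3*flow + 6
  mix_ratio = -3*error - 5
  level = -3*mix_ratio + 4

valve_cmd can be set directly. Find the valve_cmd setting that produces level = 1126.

Substituting into the error equation gives error = 12*valve_cmd - 9.
Substituting into the mix_ratio equation gives mix_ratio = -36*valve_cmd + 22.
Substituting into the level equation gives level = 108*valve_cmd - 62.
Solve 108*valve_cmd - 62 = 1126: valve_cmd = (1126 + 62) / 108 = 11.

valve_cmd = 11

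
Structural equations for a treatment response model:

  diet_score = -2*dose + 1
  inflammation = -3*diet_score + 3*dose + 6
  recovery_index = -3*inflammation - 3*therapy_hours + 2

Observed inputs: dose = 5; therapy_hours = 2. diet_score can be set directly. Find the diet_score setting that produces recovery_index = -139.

Intervening on diet_score fixes its value directly, overriding its dependence on dose.
Substituting into the inflammation equation gives inflammation = -3*diet_score + 21.
recovery_index becomes 9*diet_score - 67.
Solve 9*diet_score - 67 = -139: diet_score = (-139 + 67) / 9 = -8.

diet_score = -8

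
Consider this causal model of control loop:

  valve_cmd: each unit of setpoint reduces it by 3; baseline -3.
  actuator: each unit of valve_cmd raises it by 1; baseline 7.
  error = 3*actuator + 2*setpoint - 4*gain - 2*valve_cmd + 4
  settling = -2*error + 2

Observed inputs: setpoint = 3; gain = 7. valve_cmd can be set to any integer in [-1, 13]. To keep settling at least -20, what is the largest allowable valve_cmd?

valve_cmd = 8

Intervening on valve_cmd fixes its value directly, overriding its dependence on setpoint.
Substituting into the error equation gives error = valve_cmd + 3.
settling becomes -2*valve_cmd - 4.
Require -2*valve_cmd - 4 ≥ -20, so valve_cmd ≤ 8.
The largest integer in [-1, 13] satisfying this is 8.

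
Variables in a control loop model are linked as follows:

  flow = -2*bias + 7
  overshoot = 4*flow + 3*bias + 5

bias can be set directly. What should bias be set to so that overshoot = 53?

bias = -4

Substituting into the overshoot equation gives overshoot = -5*bias + 33.
Solve -5*bias + 33 = 53: bias = (53 - 33) / -5 = -4.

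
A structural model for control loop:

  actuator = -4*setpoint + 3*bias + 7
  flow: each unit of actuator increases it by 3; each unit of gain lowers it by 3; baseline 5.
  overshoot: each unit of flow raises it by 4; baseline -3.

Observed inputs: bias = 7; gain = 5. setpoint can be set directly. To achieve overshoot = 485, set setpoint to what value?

Substituting into the actuator equation gives actuator = -4*setpoint + 28.
Substituting into the flow equation gives flow = -12*setpoint + 74.
overshoot becomes -48*setpoint + 293.
Solve -48*setpoint + 293 = 485: setpoint = (485 - 293) / -48 = -4.

setpoint = -4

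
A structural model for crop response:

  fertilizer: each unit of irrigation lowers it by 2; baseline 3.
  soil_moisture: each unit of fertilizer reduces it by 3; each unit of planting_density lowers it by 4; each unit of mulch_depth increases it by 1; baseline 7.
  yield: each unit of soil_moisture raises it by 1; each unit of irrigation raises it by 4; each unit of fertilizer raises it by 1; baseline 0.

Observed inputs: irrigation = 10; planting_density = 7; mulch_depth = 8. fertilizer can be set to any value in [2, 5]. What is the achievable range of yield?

17 to 23

Intervening on fertilizer fixes its value directly, overriding its dependence on irrigation.
Substituting into the soil_moisture equation gives soil_moisture = -3*fertilizer - 13.
yield becomes -2*fertilizer + 27.
Linear in fertilizer, so extremes are at the endpoints: fertilizer = 2 gives yield = 23; fertilizer = 5 gives yield = 17.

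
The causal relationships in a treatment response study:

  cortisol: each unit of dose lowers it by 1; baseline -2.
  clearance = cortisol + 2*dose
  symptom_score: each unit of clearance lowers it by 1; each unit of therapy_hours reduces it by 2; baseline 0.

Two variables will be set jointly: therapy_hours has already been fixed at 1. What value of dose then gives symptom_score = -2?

With therapy_hours held at 1:
Substituting into the clearance equation gives clearance = dose - 2.
Substituting into the symptom_score equation gives symptom_score = -dose.
Solve -dose = -2: dose = -2 / -1 = 2.

dose = 2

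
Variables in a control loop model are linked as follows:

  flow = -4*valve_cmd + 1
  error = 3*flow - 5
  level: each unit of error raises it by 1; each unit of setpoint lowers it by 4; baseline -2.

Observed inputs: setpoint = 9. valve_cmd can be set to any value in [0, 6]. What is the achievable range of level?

Substituting into the error equation gives error = -12*valve_cmd - 2.
Substituting into the level equation gives level = -12*valve_cmd - 40.
Linear in valve_cmd, so extremes are at the endpoints: valve_cmd = 0 gives level = -40; valve_cmd = 6 gives level = -112.

-112 to -40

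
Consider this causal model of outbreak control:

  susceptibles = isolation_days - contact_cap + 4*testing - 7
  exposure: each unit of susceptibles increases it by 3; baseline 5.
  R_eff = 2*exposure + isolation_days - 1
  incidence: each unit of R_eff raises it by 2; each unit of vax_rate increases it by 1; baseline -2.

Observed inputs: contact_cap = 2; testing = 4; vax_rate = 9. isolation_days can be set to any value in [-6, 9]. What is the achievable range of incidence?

Substituting into the susceptibles equation gives susceptibles = isolation_days + 7.
exposure becomes 3*isolation_days + 26.
Substituting into the R_eff equation gives R_eff = 7*isolation_days + 51.
Substituting into the incidence equation gives incidence = 14*isolation_days + 109.
Linear in isolation_days, so extremes are at the endpoints: isolation_days = -6 gives incidence = 25; isolation_days = 9 gives incidence = 235.

25 to 235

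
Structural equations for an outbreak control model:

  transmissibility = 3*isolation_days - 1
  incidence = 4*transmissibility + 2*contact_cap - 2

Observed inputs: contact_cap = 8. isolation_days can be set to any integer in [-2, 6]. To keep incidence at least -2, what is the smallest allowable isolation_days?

Substituting into the incidence equation gives incidence = 12*isolation_days + 10.
Require 12*isolation_days + 10 ≥ -2, so isolation_days ≥ -1.
The smallest integer in [-2, 6] satisfying this is -1.

isolation_days = -1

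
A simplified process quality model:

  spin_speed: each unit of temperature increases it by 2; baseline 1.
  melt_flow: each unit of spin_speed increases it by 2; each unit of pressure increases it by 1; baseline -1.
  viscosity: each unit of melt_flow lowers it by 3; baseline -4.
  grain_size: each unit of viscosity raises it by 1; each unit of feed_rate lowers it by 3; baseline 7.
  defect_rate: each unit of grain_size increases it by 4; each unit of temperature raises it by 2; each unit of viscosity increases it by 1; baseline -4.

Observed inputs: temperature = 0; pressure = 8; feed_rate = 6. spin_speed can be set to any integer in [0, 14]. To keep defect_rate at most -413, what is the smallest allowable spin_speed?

Intervening on spin_speed fixes its value directly, overriding its dependence on temperature.
Substituting into the melt_flow equation gives melt_flow = 2*spin_speed + 7.
So viscosity = -6*spin_speed - 25.
Substituting into the grain_size equation gives grain_size = -6*spin_speed - 36.
Substituting into the defect_rate equation gives defect_rate = -30*spin_speed - 173.
Require -30*spin_speed - 173 ≤ -413, so spin_speed ≥ 8.
The smallest integer in [0, 14] satisfying this is 8.

spin_speed = 8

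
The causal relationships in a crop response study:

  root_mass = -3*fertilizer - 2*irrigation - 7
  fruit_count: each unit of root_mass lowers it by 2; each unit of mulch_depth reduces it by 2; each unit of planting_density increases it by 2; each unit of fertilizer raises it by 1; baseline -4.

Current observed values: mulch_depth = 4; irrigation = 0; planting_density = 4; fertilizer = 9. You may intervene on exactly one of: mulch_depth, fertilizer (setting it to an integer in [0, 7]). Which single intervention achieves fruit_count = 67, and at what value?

set mulch_depth = 7

Intervening on mulch_depth: with other inputs at their observed values, fruit_count = -2*mulch_depth + 81. Solving for 67 gives mulch_depth = 7, within [0, 7].
Intervening on fertilizer: fruit_count = 7*fertilizer + 10. Reaching 67 requires fertilizer = 57/7, not an integer.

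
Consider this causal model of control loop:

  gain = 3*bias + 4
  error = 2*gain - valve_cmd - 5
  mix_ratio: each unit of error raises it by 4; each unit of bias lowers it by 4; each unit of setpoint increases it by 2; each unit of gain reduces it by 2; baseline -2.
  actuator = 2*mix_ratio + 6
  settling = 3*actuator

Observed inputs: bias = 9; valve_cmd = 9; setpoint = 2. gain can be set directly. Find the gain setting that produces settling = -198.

gain = 9

Intervening on gain fixes its value directly, overriding its dependence on bias.
Substituting into the error equation gives error = 2*gain - 14.
mix_ratio becomes 6*gain - 90.
Substituting into the actuator equation gives actuator = 12*gain - 174.
settling becomes 36*gain - 522.
Solve 36*gain - 522 = -198: gain = (-198 + 522) / 36 = 9.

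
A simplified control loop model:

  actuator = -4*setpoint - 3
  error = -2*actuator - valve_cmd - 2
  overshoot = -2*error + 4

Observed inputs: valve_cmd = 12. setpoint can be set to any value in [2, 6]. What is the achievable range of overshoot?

Substituting into the error equation gives error = 8*setpoint - 8.
Substituting into the overshoot equation gives overshoot = -16*setpoint + 20.
Linear in setpoint, so extremes are at the endpoints: setpoint = 2 gives overshoot = -12; setpoint = 6 gives overshoot = -76.

-76 to -12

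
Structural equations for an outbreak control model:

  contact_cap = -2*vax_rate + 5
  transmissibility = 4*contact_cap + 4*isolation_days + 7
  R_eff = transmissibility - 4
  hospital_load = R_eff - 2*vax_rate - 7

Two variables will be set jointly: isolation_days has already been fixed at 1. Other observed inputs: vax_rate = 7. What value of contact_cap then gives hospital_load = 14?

contact_cap = 7

With isolation_days held at 1:
Intervening on contact_cap fixes its value directly, overriding its dependence on vax_rate.
Substituting into the transmissibility equation gives transmissibility = 4*contact_cap + 11.
Substituting into the R_eff equation gives R_eff = 4*contact_cap + 7.
So hospital_load = 4*contact_cap - 14.
Solve 4*contact_cap - 14 = 14: contact_cap = (14 + 14) / 4 = 7.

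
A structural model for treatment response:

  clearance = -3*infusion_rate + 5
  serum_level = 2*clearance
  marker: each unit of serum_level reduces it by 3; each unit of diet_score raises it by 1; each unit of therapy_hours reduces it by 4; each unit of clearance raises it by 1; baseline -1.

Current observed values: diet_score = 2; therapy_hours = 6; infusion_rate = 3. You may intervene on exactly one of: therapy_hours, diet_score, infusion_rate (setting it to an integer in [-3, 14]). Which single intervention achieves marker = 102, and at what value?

set infusion_rate = 10

Intervening on therapy_hours: marker = -4*therapy_hours + 21. Reaching 102 requires therapy_hours = -81/4, not an integer.
Intervening on diet_score: marker = diet_score - 5. Reaching 102 requires diet_score = 107, outside [-3, 14].
Intervening on infusion_rate: with other inputs at their observed values, marker = 15*infusion_rate - 48. Solving for 102 gives infusion_rate = 10, within [-3, 14].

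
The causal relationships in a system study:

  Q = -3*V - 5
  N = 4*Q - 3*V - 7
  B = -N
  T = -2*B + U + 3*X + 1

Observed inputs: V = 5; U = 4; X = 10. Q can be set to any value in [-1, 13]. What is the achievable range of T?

-17 to 95

Intervening on Q fixes its value directly, overriding its dependence on V.
Substituting into the N equation gives N = 4*Q - 22.
So B = -4*Q + 22.
Substituting into the T equation gives T = 8*Q - 9.
Linear in Q, so extremes are at the endpoints: Q = -1 gives T = -17; Q = 13 gives T = 95.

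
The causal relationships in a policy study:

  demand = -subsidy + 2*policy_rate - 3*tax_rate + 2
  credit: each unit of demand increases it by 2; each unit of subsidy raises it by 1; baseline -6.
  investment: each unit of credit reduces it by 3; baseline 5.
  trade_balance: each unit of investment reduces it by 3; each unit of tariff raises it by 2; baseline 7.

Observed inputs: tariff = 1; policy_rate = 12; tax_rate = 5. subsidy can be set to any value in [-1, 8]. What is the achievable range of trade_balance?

66 to 147

Substituting into the demand equation gives demand = -subsidy + 11.
So credit = -subsidy + 16.
So investment = 3*subsidy - 43.
Substituting into the trade_balance equation gives trade_balance = -9*subsidy + 138.
Linear in subsidy, so extremes are at the endpoints: subsidy = -1 gives trade_balance = 147; subsidy = 8 gives trade_balance = 66.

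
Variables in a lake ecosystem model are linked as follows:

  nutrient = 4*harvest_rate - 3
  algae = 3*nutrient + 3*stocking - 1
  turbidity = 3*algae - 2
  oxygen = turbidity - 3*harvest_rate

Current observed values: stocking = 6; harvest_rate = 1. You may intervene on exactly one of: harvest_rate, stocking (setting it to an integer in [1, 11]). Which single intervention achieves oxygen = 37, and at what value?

set stocking = 4

Intervening on harvest_rate: oxygen = 33*harvest_rate + 22. Reaching 37 requires harvest_rate = 5/11, not an integer.
Intervening on stocking: with other inputs at their observed values, oxygen = 9*stocking + 1. Solving for 37 gives stocking = 4, within [1, 11].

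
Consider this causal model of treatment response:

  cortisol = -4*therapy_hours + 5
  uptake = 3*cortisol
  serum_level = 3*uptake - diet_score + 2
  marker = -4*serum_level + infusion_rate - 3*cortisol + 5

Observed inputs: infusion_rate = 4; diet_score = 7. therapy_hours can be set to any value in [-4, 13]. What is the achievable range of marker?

Substituting into the uptake equation gives uptake = -12*therapy_hours + 15.
Substituting into the serum_level equation gives serum_level = -36*therapy_hours + 40.
Substituting into the marker equation gives marker = 156*therapy_hours - 166.
Linear in therapy_hours, so extremes are at the endpoints: therapy_hours = -4 gives marker = -790; therapy_hours = 13 gives marker = 1862.

-790 to 1862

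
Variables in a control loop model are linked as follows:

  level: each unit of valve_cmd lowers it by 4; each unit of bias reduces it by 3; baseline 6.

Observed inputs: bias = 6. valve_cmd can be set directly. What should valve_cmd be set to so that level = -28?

valve_cmd = 4

Substituting into the level equation gives level = -4*valve_cmd - 12.
Solve -4*valve_cmd - 12 = -28: valve_cmd = (-28 + 12) / -4 = 4.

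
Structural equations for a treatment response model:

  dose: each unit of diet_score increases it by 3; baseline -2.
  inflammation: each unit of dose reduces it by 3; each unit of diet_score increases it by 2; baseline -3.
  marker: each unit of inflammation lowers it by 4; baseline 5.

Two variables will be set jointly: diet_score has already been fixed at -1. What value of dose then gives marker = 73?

dose = 4

With diet_score held at -1:
Intervening on dose fixes its value directly, overriding its dependence on diet_score.
Substituting into the inflammation equation gives inflammation = -3*dose - 5.
Substituting into the marker equation gives marker = 12*dose + 25.
Solve 12*dose + 25 = 73: dose = (73 - 25) / 12 = 4.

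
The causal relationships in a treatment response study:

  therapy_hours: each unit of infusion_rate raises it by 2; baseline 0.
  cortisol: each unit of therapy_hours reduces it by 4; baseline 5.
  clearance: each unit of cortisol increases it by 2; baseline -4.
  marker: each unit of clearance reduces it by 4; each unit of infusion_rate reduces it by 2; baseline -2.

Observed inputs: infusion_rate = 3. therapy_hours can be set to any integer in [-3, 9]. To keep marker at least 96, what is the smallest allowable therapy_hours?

Intervening on therapy_hours fixes its value directly, overriding its dependence on infusion_rate.
Substituting into the clearance equation gives clearance = -8*therapy_hours + 6.
Substituting into the marker equation gives marker = 32*therapy_hours - 32.
Require 32*therapy_hours - 32 ≥ 96, so therapy_hours ≥ 4.
The smallest integer in [-3, 9] satisfying this is 4.

therapy_hours = 4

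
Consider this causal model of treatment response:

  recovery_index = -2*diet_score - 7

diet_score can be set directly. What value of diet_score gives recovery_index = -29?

diet_score = 11

Solve -2*diet_score - 7 = -29: diet_score = (-29 + 7) / -2 = 11.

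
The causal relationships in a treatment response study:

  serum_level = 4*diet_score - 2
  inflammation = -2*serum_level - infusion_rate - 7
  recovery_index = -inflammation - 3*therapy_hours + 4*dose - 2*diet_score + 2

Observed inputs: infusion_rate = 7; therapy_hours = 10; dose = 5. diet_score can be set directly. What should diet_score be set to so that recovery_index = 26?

Substituting into the inflammation equation gives inflammation = -8*diet_score - 10.
So recovery_index = 6*diet_score + 2.
Solve 6*diet_score + 2 = 26: diet_score = (26 - 2) / 6 = 4.

diet_score = 4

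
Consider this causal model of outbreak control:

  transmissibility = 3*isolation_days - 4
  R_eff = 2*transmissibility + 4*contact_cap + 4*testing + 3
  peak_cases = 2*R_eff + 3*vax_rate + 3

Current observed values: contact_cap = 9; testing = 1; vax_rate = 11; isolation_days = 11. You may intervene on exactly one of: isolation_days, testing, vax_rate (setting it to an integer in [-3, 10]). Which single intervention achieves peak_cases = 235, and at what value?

set vax_rate = 10

Intervening on isolation_days: peak_cases = 12*isolation_days + 106. Reaching 235 requires isolation_days = 43/4, not an integer.
Intervening on testing: peak_cases = 8*testing + 230. Reaching 235 requires testing = 5/8, not an integer.
Intervening on vax_rate: with other inputs at their observed values, peak_cases = 3*vax_rate + 205. Solving for 235 gives vax_rate = 10, within [-3, 10].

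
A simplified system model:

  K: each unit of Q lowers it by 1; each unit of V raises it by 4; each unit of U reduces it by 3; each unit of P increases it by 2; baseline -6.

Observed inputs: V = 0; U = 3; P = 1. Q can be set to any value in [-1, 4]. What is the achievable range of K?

-17 to -12

Substituting into the K equation gives K = -Q - 13.
Linear in Q, so extremes are at the endpoints: Q = -1 gives K = -12; Q = 4 gives K = -17.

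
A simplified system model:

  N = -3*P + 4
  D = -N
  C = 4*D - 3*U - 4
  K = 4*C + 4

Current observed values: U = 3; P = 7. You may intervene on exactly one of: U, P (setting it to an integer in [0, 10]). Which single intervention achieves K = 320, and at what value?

Intervening on U: K = -12*U + 260. Reaching 320 requires U = -5, outside [0, 10].
Intervening on P: with other inputs at their observed values, K = 48*P - 112. Solving for 320 gives P = 9, within [0, 10].

set P = 9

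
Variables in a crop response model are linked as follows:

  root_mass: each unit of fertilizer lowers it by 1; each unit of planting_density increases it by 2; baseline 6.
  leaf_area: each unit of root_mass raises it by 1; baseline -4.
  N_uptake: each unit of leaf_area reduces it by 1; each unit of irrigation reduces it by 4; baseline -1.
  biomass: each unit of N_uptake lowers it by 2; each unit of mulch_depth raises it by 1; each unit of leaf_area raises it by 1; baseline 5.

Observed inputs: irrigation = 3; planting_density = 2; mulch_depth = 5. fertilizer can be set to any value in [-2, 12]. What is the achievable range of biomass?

18 to 60

Substituting into the root_mass equation gives root_mass = -fertilizer + 10.
Substituting into the leaf_area equation gives leaf_area = -fertilizer + 6.
Substituting into the N_uptake equation gives N_uptake = fertilizer - 19.
Substituting into the biomass equation gives biomass = -3*fertilizer + 54.
Linear in fertilizer, so extremes are at the endpoints: fertilizer = -2 gives biomass = 60; fertilizer = 12 gives biomass = 18.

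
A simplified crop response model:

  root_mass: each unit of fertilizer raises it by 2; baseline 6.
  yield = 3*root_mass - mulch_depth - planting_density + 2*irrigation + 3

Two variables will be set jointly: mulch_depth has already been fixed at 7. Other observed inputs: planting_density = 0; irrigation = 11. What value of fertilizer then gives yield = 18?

fertilizer = -3

With mulch_depth held at 7:
Substituting into the yield equation gives yield = 6*fertilizer + 36.
Solve 6*fertilizer + 36 = 18: fertilizer = (18 - 36) / 6 = -3.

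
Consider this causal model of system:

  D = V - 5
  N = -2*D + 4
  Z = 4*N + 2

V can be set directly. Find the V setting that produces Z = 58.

V = 0

Substituting into the N equation gives N = -2*V + 14.
Substituting into the Z equation gives Z = -8*V + 58.
Solve -8*V + 58 = 58: V = (58 - 58) / -8 = 0.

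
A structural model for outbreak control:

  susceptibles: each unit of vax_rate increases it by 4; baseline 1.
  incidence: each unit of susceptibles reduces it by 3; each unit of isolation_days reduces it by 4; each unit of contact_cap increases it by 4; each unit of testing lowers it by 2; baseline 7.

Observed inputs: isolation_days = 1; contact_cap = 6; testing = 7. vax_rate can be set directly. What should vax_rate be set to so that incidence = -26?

vax_rate = 3

Substituting into the incidence equation gives incidence = -12*vax_rate + 10.
Solve -12*vax_rate + 10 = -26: vax_rate = (-26 - 10) / -12 = 3.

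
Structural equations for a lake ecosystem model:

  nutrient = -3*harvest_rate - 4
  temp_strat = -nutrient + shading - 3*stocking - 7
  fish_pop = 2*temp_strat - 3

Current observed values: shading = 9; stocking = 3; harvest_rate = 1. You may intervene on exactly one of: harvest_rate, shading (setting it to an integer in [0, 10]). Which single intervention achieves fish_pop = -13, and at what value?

set shading = 4

Intervening on harvest_rate: fish_pop = 6*harvest_rate - 9. Reaching -13 requires harvest_rate = -2/3, not an integer.
Intervening on shading: with other inputs at their observed values, fish_pop = 2*shading - 21. Solving for -13 gives shading = 4, within [0, 10].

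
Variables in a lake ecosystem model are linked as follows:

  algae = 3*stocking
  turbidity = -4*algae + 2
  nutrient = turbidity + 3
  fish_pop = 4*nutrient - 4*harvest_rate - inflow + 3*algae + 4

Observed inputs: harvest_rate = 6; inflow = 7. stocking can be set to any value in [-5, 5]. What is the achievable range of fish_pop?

Substituting into the turbidity equation gives turbidity = -12*stocking + 2.
So nutrient = -12*stocking + 5.
Substituting into the fish_pop equation gives fish_pop = -39*stocking - 7.
Linear in stocking, so extremes are at the endpoints: stocking = -5 gives fish_pop = 188; stocking = 5 gives fish_pop = -202.

-202 to 188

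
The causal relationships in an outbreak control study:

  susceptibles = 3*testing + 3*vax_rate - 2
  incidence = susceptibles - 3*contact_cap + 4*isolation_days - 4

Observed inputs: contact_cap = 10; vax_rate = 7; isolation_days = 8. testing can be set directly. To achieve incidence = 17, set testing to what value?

testing = 0

Substituting into the susceptibles equation gives susceptibles = 3*testing + 19.
Substituting into the incidence equation gives incidence = 3*testing + 17.
Solve 3*testing + 17 = 17: testing = (17 - 17) / 3 = 0.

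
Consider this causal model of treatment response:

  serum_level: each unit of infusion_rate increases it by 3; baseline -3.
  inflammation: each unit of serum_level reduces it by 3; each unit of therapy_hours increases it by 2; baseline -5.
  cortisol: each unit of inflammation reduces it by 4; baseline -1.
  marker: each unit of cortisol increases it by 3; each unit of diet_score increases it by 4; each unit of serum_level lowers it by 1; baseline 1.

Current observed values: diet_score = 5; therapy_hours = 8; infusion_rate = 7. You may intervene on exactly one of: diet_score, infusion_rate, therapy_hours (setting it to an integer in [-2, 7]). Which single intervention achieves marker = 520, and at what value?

set diet_score = 6

Intervening on diet_score: with other inputs at their observed values, marker = 4*diet_score + 496. Solving for 520 gives diet_score = 6, within [-2, 7].
Intervening on infusion_rate: marker = 105*infusion_rate - 219. Reaching 520 requires infusion_rate = 739/105, not an integer.
Intervening on therapy_hours: marker = -24*therapy_hours + 708. Reaching 520 requires therapy_hours = 47/6, not an integer.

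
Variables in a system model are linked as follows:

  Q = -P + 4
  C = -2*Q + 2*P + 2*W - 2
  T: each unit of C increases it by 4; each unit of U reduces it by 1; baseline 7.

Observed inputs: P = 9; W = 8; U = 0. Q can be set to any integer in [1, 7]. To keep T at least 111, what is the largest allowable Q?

Q = 3

Intervening on Q fixes its value directly, overriding its dependence on P.
Substituting into the C equation gives C = -2*Q + 32.
Substituting into the T equation gives T = -8*Q + 135.
Require -8*Q + 135 ≥ 111, so Q ≤ 3.
The largest integer in [1, 7] satisfying this is 3.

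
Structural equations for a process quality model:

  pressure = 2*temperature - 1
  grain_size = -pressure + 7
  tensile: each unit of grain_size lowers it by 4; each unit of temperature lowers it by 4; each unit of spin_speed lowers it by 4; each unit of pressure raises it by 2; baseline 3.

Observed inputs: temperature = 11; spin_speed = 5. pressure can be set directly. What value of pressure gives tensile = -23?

pressure = 11

Intervening on pressure fixes its value directly, overriding its dependence on temperature.
Substituting into the tensile equation gives tensile = 6*pressure - 89.
Solve 6*pressure - 89 = -23: pressure = (-23 + 89) / 6 = 11.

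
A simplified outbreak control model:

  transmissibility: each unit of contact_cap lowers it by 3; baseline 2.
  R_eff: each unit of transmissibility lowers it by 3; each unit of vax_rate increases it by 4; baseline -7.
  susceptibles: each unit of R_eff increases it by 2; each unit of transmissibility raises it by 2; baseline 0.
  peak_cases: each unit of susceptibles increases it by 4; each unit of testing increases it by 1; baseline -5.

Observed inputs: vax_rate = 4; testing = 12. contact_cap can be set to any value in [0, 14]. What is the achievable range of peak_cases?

Substituting into the R_eff equation gives R_eff = 9*contact_cap + 3.
Substituting into the susceptibles equation gives susceptibles = 12*contact_cap + 10.
Substituting into the peak_cases equation gives peak_cases = 48*contact_cap + 47.
Linear in contact_cap, so extremes are at the endpoints: contact_cap = 0 gives peak_cases = 47; contact_cap = 14 gives peak_cases = 719.

47 to 719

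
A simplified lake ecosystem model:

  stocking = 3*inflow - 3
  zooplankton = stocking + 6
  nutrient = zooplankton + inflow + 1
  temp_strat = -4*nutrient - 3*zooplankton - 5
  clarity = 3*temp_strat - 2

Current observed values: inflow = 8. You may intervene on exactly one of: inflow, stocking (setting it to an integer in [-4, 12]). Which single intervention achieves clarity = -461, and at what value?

set stocking = 10

Intervening on inflow: clarity = -75*inflow - 92. Reaching -461 requires inflow = 123/25, not an integer.
Intervening on stocking: with other inputs at their observed values, clarity = -21*stocking - 251. Solving for -461 gives stocking = 10, within [-4, 12].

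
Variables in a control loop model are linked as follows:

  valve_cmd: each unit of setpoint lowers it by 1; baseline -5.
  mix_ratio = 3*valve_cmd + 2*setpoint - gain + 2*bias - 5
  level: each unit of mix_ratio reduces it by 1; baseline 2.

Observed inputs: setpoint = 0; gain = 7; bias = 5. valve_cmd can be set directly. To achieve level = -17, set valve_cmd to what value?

valve_cmd = 7

Intervening on valve_cmd fixes its value directly, overriding its dependence on setpoint.
Substituting into the mix_ratio equation gives mix_ratio = 3*valve_cmd - 2.
Substituting into the level equation gives level = -3*valve_cmd + 4.
Solve -3*valve_cmd + 4 = -17: valve_cmd = (-17 - 4) / -3 = 7.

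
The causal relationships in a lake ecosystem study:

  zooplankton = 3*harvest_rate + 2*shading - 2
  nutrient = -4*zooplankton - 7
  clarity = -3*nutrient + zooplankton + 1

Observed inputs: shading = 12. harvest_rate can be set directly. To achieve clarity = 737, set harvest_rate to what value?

Substituting into the zooplankton equation gives zooplankton = 3*harvest_rate + 22.
Substituting into the nutrient equation gives nutrient = -12*harvest_rate - 95.
So clarity = 39*harvest_rate + 308.
Solve 39*harvest_rate + 308 = 737: harvest_rate = (737 - 308) / 39 = 11.

harvest_rate = 11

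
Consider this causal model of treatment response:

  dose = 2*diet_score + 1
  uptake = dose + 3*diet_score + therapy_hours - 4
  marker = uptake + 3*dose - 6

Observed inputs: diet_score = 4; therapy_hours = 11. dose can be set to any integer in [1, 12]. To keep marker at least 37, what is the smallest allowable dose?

Intervening on dose fixes its value directly, overriding its dependence on diet_score.
Substituting into the uptake equation gives uptake = dose + 19.
marker becomes 4*dose + 13.
Require 4*dose + 13 ≥ 37, so dose ≥ 6.
The smallest integer in [1, 12] satisfying this is 6.

dose = 6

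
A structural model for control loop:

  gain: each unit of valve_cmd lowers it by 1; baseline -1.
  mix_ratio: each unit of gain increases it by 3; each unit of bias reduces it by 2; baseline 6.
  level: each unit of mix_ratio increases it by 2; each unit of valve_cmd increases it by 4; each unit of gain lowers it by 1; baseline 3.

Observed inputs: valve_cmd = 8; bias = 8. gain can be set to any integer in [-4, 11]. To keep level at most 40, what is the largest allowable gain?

Intervening on gain fixes its value directly, overriding its dependence on valve_cmd.
Substituting into the mix_ratio equation gives mix_ratio = 3*gain - 10.
level becomes 5*gain + 15.
Require 5*gain + 15 ≤ 40, so gain ≤ 5.
The largest integer in [-4, 11] satisfying this is 5.

gain = 5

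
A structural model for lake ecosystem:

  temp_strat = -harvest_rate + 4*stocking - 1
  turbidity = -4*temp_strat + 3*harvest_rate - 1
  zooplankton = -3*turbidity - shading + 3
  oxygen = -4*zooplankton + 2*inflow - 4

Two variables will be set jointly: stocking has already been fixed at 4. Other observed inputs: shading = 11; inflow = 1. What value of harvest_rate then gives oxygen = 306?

harvest_rate = 12

With stocking held at 4:
Substituting into the temp_strat equation gives temp_strat = -harvest_rate + 15.
Substituting into the turbidity equation gives turbidity = 7*harvest_rate - 61.
This gives zooplankton = -21*harvest_rate + 175.
Substituting into the oxygen equation gives oxygen = 84*harvest_rate - 702.
Solve 84*harvest_rate - 702 = 306: harvest_rate = (306 + 702) / 84 = 12.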